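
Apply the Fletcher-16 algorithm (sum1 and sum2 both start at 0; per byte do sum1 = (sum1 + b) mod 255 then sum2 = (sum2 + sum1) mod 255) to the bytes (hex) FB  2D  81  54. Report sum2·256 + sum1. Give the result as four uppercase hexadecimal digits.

Running sums (mod 255):
  after byte 0 (FB): sum1=251, sum2=251
  after byte 1 (2D): sum1=41, sum2=37
  after byte 2 (81): sum1=170, sum2=207
  after byte 3 (54): sum1=254, sum2=206
Checksum = sum2·256 + sum1 = 206·256 + 254 = 52990 = 0xCEFE.

CEFE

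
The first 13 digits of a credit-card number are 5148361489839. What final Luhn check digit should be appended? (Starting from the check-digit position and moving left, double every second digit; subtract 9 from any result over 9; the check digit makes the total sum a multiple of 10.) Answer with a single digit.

Partial digits right→left: 9 3 8 9 8 4 1 6 3 8 4 1 5
Double every second digit counting from the check-digit position (so the 1st, 3rd, 5th, ... of the partial from the right).
  doubled (with −9 where >9): 9 7 7 2 6 8 1 → sum 40
  kept as-is: 3 9 4 6 8 1 → sum 31
Total = 40 + 31 = 71.
Check digit = (10 − (71 mod 10)) mod 10 = 9.

9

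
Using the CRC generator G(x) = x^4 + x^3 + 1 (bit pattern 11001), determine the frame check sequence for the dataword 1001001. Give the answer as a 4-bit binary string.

0100

Append 4 zeros: 10010010000. Divide by 11001 (XOR where the leading bit is 1):
  pos 0: 10010 XOR 11001 = 01011
  pos 1: 10110 XOR 11001 = 01111
  pos 2: 11111 XOR 11001 = 00110
  pos 4: 11000 XOR 11001 = 00001
Remainder (last 4 bits) = 0100. This is the CRC / FCS.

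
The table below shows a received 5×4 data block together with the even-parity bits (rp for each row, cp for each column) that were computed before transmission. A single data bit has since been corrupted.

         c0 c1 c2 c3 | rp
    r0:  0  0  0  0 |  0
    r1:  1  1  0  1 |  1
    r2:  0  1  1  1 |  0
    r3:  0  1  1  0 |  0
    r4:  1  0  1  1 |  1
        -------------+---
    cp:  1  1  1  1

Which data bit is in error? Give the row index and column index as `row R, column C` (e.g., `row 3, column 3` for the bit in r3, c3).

Recompute each row's even parity and compare to rp:
  r0: data parity 0, sent rp 0 → ok
  r1: data parity 1, sent rp 1 → ok
  r2: data parity 1, sent rp 0 → mismatch
  r3: data parity 0, sent rp 0 → ok
  r4: data parity 1, sent rp 1 → ok
Recompute each column's even parity and compare to cp:
  c0: data parity 0, sent cp 1 → mismatch
  c1: data parity 1, sent cp 1 → ok
  c2: data parity 1, sent cp 1 → ok
  c3: data parity 1, sent cp 1 → ok
Exactly one row (r2) and one column (c0) fail → the flipped bit is at their intersection.

row 2, column 0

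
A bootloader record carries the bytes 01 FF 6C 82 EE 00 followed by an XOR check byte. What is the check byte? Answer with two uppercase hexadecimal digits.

XOR the bytes together:
  start with 0x01
  0x01 ⊕ 0xFF = 0xFE
  0xFE ⊕ 0x6C = 0x92
  0x92 ⊕ 0x82 = 0x10
  0x10 ⊕ 0xEE = 0xFE
  0xFE ⊕ 0x00 = 0xFE

FE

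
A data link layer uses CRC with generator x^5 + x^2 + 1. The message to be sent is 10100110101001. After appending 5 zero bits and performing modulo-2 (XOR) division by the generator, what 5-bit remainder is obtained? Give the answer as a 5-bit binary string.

10011

Append 5 zeros: 1010011010100100000. Divide by 100101 (XOR where the leading bit is 1):
  pos 0: 101001 XOR 100101 = 001100
  pos 2: 110010 XOR 100101 = 010111
  pos 3: 101111 XOR 100101 = 001010
  pos 5: 101001 XOR 100101 = 001100
  pos 7: 110000 XOR 100101 = 010101
  pos 8: 101011 XOR 100101 = 001110
  pos 10: 111000 XOR 100101 = 011101
  pos 11: 111010 XOR 100101 = 011111
  pos 12: 111110 XOR 100101 = 011011
  pos 13: 110110 XOR 100101 = 010011
Remainder (last 5 bits) = 10011. This is the CRC / FCS.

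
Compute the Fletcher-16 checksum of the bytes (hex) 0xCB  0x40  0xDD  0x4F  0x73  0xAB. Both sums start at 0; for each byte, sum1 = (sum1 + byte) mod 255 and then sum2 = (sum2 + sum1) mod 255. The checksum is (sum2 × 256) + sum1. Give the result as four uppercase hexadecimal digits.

0058

Running sums (mod 255):
  after byte 0 (0xCB): sum1=203, sum2=203
  after byte 1 (0x40): sum1=12, sum2=215
  after byte 2 (0xDD): sum1=233, sum2=193
  after byte 3 (0x4F): sum1=57, sum2=250
  after byte 4 (0x73): sum1=172, sum2=167
  after byte 5 (0xAB): sum1=88, sum2=0
Checksum = sum2·256 + sum1 = 0·256 + 88 = 88 = 0x0058.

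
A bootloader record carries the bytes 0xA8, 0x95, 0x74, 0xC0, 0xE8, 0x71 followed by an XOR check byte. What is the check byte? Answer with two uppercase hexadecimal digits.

10

XOR the bytes together:
  start with 0xA8
  0xA8 ⊕ 0x95 = 0x3D
  0x3D ⊕ 0x74 = 0x49
  0x49 ⊕ 0xC0 = 0x89
  0x89 ⊕ 0xE8 = 0x61
  0x61 ⊕ 0x71 = 0x10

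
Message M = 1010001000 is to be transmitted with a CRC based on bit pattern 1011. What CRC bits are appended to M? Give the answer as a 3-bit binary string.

Append 3 zeros: 1010001000000. Divide by 1011 (XOR where the leading bit is 1):
  pos 0: 1010 XOR 1011 = 0001
  pos 3: 1001 XOR 1011 = 0010
  pos 5: 1000 XOR 1011 = 0011
  pos 7: 1100 XOR 1011 = 0111
  pos 8: 1110 XOR 1011 = 0101
  pos 9: 1010 XOR 1011 = 0001
Remainder (last 3 bits) = 001. This is the CRC / FCS.

001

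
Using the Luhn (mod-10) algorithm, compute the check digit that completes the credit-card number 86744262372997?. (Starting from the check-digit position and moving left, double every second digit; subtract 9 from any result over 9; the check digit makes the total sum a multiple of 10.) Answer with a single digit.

3

Partial digits right→left: 7 9 9 2 7 3 2 6 2 4 4 7 6 8
Double every second digit counting from the check-digit position (so the 1st, 3rd, 5th, ... of the partial from the right).
  doubled (with −9 where >9): 5 9 5 4 4 8 3 → sum 38
  kept as-is: 9 2 3 6 4 7 8 → sum 39
Total = 38 + 39 = 77.
Check digit = (10 − (77 mod 10)) mod 10 = 3.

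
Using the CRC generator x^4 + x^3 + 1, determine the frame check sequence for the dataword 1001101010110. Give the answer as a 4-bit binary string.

0111

Append 4 zeros: 10011010101100000. Divide by 11001 (XOR where the leading bit is 1):
  pos 0: 10011 XOR 11001 = 01010
  pos 1: 10100 XOR 11001 = 01101
  pos 2: 11011 XOR 11001 = 00010
  pos 5: 10010 XOR 11001 = 01011
  pos 6: 10111 XOR 11001 = 01110
  pos 7: 11101 XOR 11001 = 00100
  pos 9: 10000 XOR 11001 = 01001
  pos 10: 10010 XOR 11001 = 01011
  pos 11: 10110 XOR 11001 = 01111
  pos 12: 11110 XOR 11001 = 00111
Remainder (last 4 bits) = 0111. This is the CRC / FCS.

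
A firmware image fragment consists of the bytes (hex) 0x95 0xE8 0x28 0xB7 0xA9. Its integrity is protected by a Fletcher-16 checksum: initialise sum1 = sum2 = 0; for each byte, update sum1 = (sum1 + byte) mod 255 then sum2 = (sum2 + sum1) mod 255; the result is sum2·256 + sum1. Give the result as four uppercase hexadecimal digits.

2108

Running sums (mod 255):
  after byte 0 (0x95): sum1=149, sum2=149
  after byte 1 (0xE8): sum1=126, sum2=20
  after byte 2 (0x28): sum1=166, sum2=186
  after byte 3 (0xB7): sum1=94, sum2=25
  after byte 4 (0xA9): sum1=8, sum2=33
Checksum = sum2·256 + sum1 = 33·256 + 8 = 8456 = 0x2108.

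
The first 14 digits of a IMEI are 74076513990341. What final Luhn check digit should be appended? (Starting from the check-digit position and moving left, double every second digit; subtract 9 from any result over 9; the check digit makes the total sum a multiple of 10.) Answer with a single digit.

6

Partial digits right→left: 1 4 3 0 9 9 3 1 5 6 7 0 4 7
Double every second digit counting from the check-digit position (so the 1st, 3rd, 5th, ... of the partial from the right).
  doubled (with −9 where >9): 2 6 9 6 1 5 8 → sum 37
  kept as-is: 4 0 9 1 6 0 7 → sum 27
Total = 37 + 27 = 64.
Check digit = (10 − (64 mod 10)) mod 10 = 6.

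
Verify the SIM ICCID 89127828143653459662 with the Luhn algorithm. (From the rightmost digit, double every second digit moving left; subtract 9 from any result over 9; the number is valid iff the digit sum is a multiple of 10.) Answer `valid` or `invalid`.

From the right, keep odd positions and double even positions (subtract 9 from any doubled value over 9):
  doubled (positions 2,4,...): 3 9 8 1 6 2 4 5 2 7 → sum 47
  kept (positions 1,3,...): 2 6 5 3 6 4 8 8 2 9 → sum 53
Total = 100.
100 mod 10 = 0, so the number is valid.

valid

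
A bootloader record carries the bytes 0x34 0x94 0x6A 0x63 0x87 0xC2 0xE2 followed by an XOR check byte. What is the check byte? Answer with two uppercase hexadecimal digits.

XOR the bytes together:
  start with 0x34
  0x34 ⊕ 0x94 = 0xA0
  0xA0 ⊕ 0x6A = 0xCA
  0xCA ⊕ 0x63 = 0xA9
  0xA9 ⊕ 0x87 = 0x2E
  0x2E ⊕ 0xC2 = 0xEC
  0xEC ⊕ 0xE2 = 0x0E

0E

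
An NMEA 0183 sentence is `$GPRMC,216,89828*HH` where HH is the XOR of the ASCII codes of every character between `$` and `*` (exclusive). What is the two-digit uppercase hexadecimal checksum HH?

4D

XOR the ASCII codes of the payload characters:
  'G' = 0x47 → acc = 0x47
  'P' = 0x50 → acc = 0x17
  'R' = 0x52 → acc = 0x45
  'M' = 0x4D → acc = 0x08
  'C' = 0x43 → acc = 0x4B
  ',' = 0x2C → acc = 0x67
  '2' = 0x32 → acc = 0x55
  '1' = 0x31 → acc = 0x64
  '6' = 0x36 → acc = 0x52
  ',' = 0x2C → acc = 0x7E
  '8' = 0x38 → acc = 0x46
  '9' = 0x39 → acc = 0x7F
  '8' = 0x38 → acc = 0x47
  '2' = 0x32 → acc = 0x75
  '8' = 0x38 → acc = 0x4D
Checksum = 0x4D.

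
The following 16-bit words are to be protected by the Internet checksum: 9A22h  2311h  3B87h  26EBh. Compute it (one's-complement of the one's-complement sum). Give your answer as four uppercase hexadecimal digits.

One's-complement addition (fold any carry out of bit 15 back into bit 0):
  0x9A22 + 0x2311 = 0x0BD33
  0xBD33 + 0x3B87 = 0x0F8BA
  0xF8BA + 0x26EB = 0x11FA5 → wrap carry → 0x1FA6
One's-complement sum = 0x1FA6.
Checksum = ~0x1FA6 & 0xFFFF = 0xE059.

E059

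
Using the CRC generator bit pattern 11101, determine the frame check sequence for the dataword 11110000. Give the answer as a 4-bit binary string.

0011

Append 4 zeros: 111100000000. Divide by 11101 (XOR where the leading bit is 1):
  pos 0: 11110 XOR 11101 = 00011
  pos 3: 11000 XOR 11101 = 00101
  pos 5: 10100 XOR 11101 = 01001
  pos 6: 10010 XOR 11101 = 01111
  pos 7: 11110 XOR 11101 = 00011
Remainder (last 4 bits) = 0011. This is the CRC / FCS.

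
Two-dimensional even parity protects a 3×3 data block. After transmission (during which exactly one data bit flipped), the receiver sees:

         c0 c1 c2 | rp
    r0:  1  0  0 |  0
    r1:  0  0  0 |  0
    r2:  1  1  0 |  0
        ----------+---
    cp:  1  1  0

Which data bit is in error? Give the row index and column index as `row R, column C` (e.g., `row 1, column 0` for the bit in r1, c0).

Recompute each row's even parity and compare to rp:
  r0: data parity 1, sent rp 0 → mismatch
  r1: data parity 0, sent rp 0 → ok
  r2: data parity 0, sent rp 0 → ok
Recompute each column's even parity and compare to cp:
  c0: data parity 0, sent cp 1 → mismatch
  c1: data parity 1, sent cp 1 → ok
  c2: data parity 0, sent cp 0 → ok
Exactly one row (r0) and one column (c0) fail → the flipped bit is at their intersection.

row 0, column 0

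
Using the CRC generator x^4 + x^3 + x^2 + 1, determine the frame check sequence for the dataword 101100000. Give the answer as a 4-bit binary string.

1011

Append 4 zeros: 1011000000000. Divide by 11101 (XOR where the leading bit is 1):
  pos 0: 10110 XOR 11101 = 01011
  pos 1: 10110 XOR 11101 = 01011
  pos 2: 10110 XOR 11101 = 01011
  pos 3: 10110 XOR 11101 = 01011
  pos 4: 10110 XOR 11101 = 01011
  pos 5: 10110 XOR 11101 = 01011
  pos 6: 10110 XOR 11101 = 01011
  pos 7: 10110 XOR 11101 = 01011
  pos 8: 10110 XOR 11101 = 01011
Remainder (last 4 bits) = 1011. This is the CRC / FCS.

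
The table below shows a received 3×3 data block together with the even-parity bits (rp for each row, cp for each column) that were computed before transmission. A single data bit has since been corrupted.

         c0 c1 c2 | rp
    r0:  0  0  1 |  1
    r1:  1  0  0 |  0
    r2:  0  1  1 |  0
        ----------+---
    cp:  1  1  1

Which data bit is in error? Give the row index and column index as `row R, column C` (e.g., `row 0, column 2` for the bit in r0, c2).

Recompute each row's even parity and compare to rp:
  r0: data parity 1, sent rp 1 → ok
  r1: data parity 1, sent rp 0 → mismatch
  r2: data parity 0, sent rp 0 → ok
Recompute each column's even parity and compare to cp:
  c0: data parity 1, sent cp 1 → ok
  c1: data parity 1, sent cp 1 → ok
  c2: data parity 0, sent cp 1 → mismatch
Exactly one row (r1) and one column (c2) fail → the flipped bit is at their intersection.

row 1, column 2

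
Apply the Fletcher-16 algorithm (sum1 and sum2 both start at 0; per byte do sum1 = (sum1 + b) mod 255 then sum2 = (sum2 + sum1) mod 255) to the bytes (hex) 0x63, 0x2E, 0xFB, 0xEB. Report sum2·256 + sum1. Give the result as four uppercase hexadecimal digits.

FB79

Running sums (mod 255):
  after byte 0 (0x63): sum1=99, sum2=99
  after byte 1 (0x2E): sum1=145, sum2=244
  after byte 2 (0xFB): sum1=141, sum2=130
  after byte 3 (0xEB): sum1=121, sum2=251
Checksum = sum2·256 + sum1 = 251·256 + 121 = 64377 = 0xFB79.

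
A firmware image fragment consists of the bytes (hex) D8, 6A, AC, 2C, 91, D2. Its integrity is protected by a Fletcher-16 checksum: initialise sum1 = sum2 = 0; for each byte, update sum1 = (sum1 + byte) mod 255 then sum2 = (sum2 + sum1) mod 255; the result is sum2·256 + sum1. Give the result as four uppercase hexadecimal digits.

5680

Running sums (mod 255):
  after byte 0 (D8): sum1=216, sum2=216
  after byte 1 (6A): sum1=67, sum2=28
  after byte 2 (AC): sum1=239, sum2=12
  after byte 3 (2C): sum1=28, sum2=40
  after byte 4 (91): sum1=173, sum2=213
  after byte 5 (D2): sum1=128, sum2=86
Checksum = sum2·256 + sum1 = 86·256 + 128 = 22144 = 0x5680.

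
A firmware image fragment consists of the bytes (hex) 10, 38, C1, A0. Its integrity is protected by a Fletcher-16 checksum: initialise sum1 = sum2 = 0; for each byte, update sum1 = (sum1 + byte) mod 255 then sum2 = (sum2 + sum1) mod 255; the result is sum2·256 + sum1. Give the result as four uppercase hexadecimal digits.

Running sums (mod 255):
  after byte 0 (10): sum1=16, sum2=16
  after byte 1 (38): sum1=72, sum2=88
  after byte 2 (C1): sum1=10, sum2=98
  after byte 3 (A0): sum1=170, sum2=13
Checksum = sum2·256 + sum1 = 13·256 + 170 = 3498 = 0x0DAA.

0DAA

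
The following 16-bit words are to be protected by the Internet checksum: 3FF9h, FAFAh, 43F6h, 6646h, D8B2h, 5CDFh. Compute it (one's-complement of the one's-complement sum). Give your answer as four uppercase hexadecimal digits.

E53C

One's-complement addition (fold any carry out of bit 15 back into bit 0):
  0x3FF9 + 0xFAFA = 0x13AF3 → wrap carry → 0x3AF4
  0x3AF4 + 0x43F6 = 0x07EEA
  0x7EEA + 0x6646 = 0x0E530
  0xE530 + 0xD8B2 = 0x1BDE2 → wrap carry → 0xBDE3
  0xBDE3 + 0x5CDF = 0x11AC2 → wrap carry → 0x1AC3
One's-complement sum = 0x1AC3.
Checksum = ~0x1AC3 & 0xFFFF = 0xE53C.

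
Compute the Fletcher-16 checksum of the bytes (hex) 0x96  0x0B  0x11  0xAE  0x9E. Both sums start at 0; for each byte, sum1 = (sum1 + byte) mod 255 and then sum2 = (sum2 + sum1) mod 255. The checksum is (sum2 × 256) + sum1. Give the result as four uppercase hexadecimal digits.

4C00

Running sums (mod 255):
  after byte 0 (0x96): sum1=150, sum2=150
  after byte 1 (0x0B): sum1=161, sum2=56
  after byte 2 (0x11): sum1=178, sum2=234
  after byte 3 (0xAE): sum1=97, sum2=76
  after byte 4 (0x9E): sum1=0, sum2=76
Checksum = sum2·256 + sum1 = 76·256 + 0 = 19456 = 0x4C00.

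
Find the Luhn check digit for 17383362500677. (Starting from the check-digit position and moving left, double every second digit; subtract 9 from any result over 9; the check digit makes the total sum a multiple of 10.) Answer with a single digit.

5

Partial digits right→left: 7 7 6 0 0 5 2 6 3 3 8 3 7 1
Double every second digit counting from the check-digit position (so the 1st, 3rd, 5th, ... of the partial from the right).
  doubled (with −9 where >9): 5 3 0 4 6 7 5 → sum 30
  kept as-is: 7 0 5 6 3 3 1 → sum 25
Total = 30 + 25 = 55.
Check digit = (10 − (55 mod 10)) mod 10 = 5.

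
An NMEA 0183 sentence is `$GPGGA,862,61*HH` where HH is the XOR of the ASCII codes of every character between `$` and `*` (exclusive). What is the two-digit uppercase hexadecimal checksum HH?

6D

XOR the ASCII codes of the payload characters:
  'G' = 0x47 → acc = 0x47
  'P' = 0x50 → acc = 0x17
  'G' = 0x47 → acc = 0x50
  'G' = 0x47 → acc = 0x17
  'A' = 0x41 → acc = 0x56
  ',' = 0x2C → acc = 0x7A
  '8' = 0x38 → acc = 0x42
  '6' = 0x36 → acc = 0x74
  '2' = 0x32 → acc = 0x46
  ',' = 0x2C → acc = 0x6A
  '6' = 0x36 → acc = 0x5C
  '1' = 0x31 → acc = 0x6D
Checksum = 0x6D.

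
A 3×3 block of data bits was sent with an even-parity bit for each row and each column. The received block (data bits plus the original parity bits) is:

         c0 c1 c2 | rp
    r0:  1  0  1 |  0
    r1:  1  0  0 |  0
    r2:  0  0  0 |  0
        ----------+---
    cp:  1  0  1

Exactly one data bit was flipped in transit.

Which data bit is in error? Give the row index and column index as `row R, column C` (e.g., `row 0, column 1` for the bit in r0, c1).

row 1, column 0

Recompute each row's even parity and compare to rp:
  r0: data parity 0, sent rp 0 → ok
  r1: data parity 1, sent rp 0 → mismatch
  r2: data parity 0, sent rp 0 → ok
Recompute each column's even parity and compare to cp:
  c0: data parity 0, sent cp 1 → mismatch
  c1: data parity 0, sent cp 0 → ok
  c2: data parity 1, sent cp 1 → ok
Exactly one row (r1) and one column (c0) fail → the flipped bit is at their intersection.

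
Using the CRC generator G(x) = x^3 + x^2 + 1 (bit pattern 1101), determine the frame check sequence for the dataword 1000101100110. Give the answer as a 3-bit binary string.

111

Append 3 zeros: 1000101100110000. Divide by 1101 (XOR where the leading bit is 1):
  pos 0: 1000 XOR 1101 = 0101
  pos 1: 1011 XOR 1101 = 0110
  pos 2: 1100 XOR 1101 = 0001
  pos 5: 1110 XOR 1101 = 0011
  pos 7: 1101 XOR 1101 = 0000
  pos 11: 1000 XOR 1101 = 0101
  pos 12: 1010 XOR 1101 = 0111
Remainder (last 3 bits) = 111. This is the CRC / FCS.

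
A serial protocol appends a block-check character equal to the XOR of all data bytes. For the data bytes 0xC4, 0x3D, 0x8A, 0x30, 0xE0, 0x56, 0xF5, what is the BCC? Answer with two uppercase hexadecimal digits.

XOR the bytes together:
  start with 0xC4
  0xC4 ⊕ 0x3D = 0xF9
  0xF9 ⊕ 0x8A = 0x73
  0x73 ⊕ 0x30 = 0x43
  0x43 ⊕ 0xE0 = 0xA3
  0xA3 ⊕ 0x56 = 0xF5
  0xF5 ⊕ 0xF5 = 0x00

00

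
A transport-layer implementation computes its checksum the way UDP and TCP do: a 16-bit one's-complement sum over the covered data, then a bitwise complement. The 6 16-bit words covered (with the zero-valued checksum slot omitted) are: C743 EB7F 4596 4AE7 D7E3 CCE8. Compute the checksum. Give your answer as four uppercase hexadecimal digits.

One's-complement addition (fold any carry out of bit 15 back into bit 0):
  0xC743 + 0xEB7F = 0x1B2C2 → wrap carry → 0xB2C3
  0xB2C3 + 0x4596 = 0x0F859
  0xF859 + 0x4AE7 = 0x14340 → wrap carry → 0x4341
  0x4341 + 0xD7E3 = 0x11B24 → wrap carry → 0x1B25
  0x1B25 + 0xCCE8 = 0x0E80D
One's-complement sum = 0xE80D.
Checksum = ~0xE80D & 0xFFFF = 0x17F2.

17F2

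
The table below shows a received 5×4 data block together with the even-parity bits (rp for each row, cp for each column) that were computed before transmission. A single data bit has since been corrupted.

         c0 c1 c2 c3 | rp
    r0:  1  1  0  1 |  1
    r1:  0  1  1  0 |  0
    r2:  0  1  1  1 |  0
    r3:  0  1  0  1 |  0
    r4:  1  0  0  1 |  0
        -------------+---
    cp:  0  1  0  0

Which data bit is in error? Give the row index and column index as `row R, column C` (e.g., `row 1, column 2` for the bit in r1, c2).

Recompute each row's even parity and compare to rp:
  r0: data parity 1, sent rp 1 → ok
  r1: data parity 0, sent rp 0 → ok
  r2: data parity 1, sent rp 0 → mismatch
  r3: data parity 0, sent rp 0 → ok
  r4: data parity 0, sent rp 0 → ok
Recompute each column's even parity and compare to cp:
  c0: data parity 0, sent cp 0 → ok
  c1: data parity 0, sent cp 1 → mismatch
  c2: data parity 0, sent cp 0 → ok
  c3: data parity 0, sent cp 0 → ok
Exactly one row (r2) and one column (c1) fail → the flipped bit is at their intersection.

row 2, column 1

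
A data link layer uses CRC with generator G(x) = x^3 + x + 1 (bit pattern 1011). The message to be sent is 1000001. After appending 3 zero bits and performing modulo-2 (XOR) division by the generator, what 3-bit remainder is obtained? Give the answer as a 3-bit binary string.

111

Append 3 zeros: 1000001000. Divide by 1011 (XOR where the leading bit is 1):
  pos 0: 1000 XOR 1011 = 0011
  pos 2: 1100 XOR 1011 = 0111
  pos 3: 1111 XOR 1011 = 0100
  pos 4: 1000 XOR 1011 = 0011
  pos 6: 1100 XOR 1011 = 0111
Remainder (last 3 bits) = 111. This is the CRC / FCS.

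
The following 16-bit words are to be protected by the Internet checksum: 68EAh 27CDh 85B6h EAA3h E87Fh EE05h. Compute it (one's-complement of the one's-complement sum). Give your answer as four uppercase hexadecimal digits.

2868

One's-complement addition (fold any carry out of bit 15 back into bit 0):
  0x68EA + 0x27CD = 0x090B7
  0x90B7 + 0x85B6 = 0x1166D → wrap carry → 0x166E
  0x166E + 0xEAA3 = 0x10111 → wrap carry → 0x0112
  0x0112 + 0xE87F = 0x0E991
  0xE991 + 0xEE05 = 0x1D796 → wrap carry → 0xD797
One's-complement sum = 0xD797.
Checksum = ~0xD797 & 0xFFFF = 0x2868.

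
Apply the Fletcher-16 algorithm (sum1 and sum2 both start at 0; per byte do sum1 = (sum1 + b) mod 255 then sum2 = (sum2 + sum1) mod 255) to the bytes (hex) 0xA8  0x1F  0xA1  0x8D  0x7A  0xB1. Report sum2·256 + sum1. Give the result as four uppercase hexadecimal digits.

6523

Running sums (mod 255):
  after byte 0 (0xA8): sum1=168, sum2=168
  after byte 1 (0x1F): sum1=199, sum2=112
  after byte 2 (0xA1): sum1=105, sum2=217
  after byte 3 (0x8D): sum1=246, sum2=208
  after byte 4 (0x7A): sum1=113, sum2=66
  after byte 5 (0xB1): sum1=35, sum2=101
Checksum = sum2·256 + sum1 = 101·256 + 35 = 25891 = 0x6523.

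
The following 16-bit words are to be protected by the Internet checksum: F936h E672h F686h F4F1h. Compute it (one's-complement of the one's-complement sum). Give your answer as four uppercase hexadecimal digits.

34DD

One's-complement addition (fold any carry out of bit 15 back into bit 0):
  0xF936 + 0xE672 = 0x1DFA8 → wrap carry → 0xDFA9
  0xDFA9 + 0xF686 = 0x1D62F → wrap carry → 0xD630
  0xD630 + 0xF4F1 = 0x1CB21 → wrap carry → 0xCB22
One's-complement sum = 0xCB22.
Checksum = ~0xCB22 & 0xFFFF = 0x34DD.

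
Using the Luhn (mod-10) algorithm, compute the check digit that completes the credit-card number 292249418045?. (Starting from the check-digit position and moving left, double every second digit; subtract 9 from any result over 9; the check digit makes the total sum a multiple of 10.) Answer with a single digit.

Partial digits right→left: 5 4 0 8 1 4 9 4 2 2 9 2
Double every second digit counting from the check-digit position (so the 1st, 3rd, 5th, ... of the partial from the right).
  doubled (with −9 where >9): 1 0 2 9 4 9 → sum 25
  kept as-is: 4 8 4 4 2 2 → sum 24
Total = 25 + 24 = 49.
Check digit = (10 − (49 mod 10)) mod 10 = 1.

1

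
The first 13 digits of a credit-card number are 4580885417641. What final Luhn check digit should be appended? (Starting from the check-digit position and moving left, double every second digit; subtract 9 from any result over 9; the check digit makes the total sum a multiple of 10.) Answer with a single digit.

Partial digits right→left: 1 4 6 7 1 4 5 8 8 0 8 5 4
Double every second digit counting from the check-digit position (so the 1st, 3rd, 5th, ... of the partial from the right).
  doubled (with −9 where >9): 2 3 2 1 7 7 8 → sum 30
  kept as-is: 4 7 4 8 0 5 → sum 28
Total = 30 + 28 = 58.
Check digit = (10 − (58 mod 10)) mod 10 = 2.

2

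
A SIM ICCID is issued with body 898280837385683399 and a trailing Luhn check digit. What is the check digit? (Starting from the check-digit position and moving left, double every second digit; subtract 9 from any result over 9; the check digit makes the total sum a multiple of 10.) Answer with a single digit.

Partial digits right→left: 9 9 3 3 8 6 5 8 3 7 3 8 0 8 2 8 9 8
Double every second digit counting from the check-digit position (so the 1st, 3rd, 5th, ... of the partial from the right).
  doubled (with −9 where >9): 9 6 7 1 6 6 0 4 9 → sum 48
  kept as-is: 9 3 6 8 7 8 8 8 8 → sum 65
Total = 48 + 65 = 113.
Check digit = (10 − (113 mod 10)) mod 10 = 7.

7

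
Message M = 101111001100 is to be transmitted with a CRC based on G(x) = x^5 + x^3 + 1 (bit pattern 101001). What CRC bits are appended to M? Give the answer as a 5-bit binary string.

11100

Append 5 zeros: 10111100110000000. Divide by 101001 (XOR where the leading bit is 1):
  pos 0: 101111 XOR 101001 = 000110
  pos 3: 110001 XOR 101001 = 011000
  pos 4: 110001 XOR 101001 = 011000
  pos 5: 110000 XOR 101001 = 011001
  pos 6: 110010 XOR 101001 = 011011
  pos 7: 110110 XOR 101001 = 011111
  pos 8: 111110 XOR 101001 = 010111
  pos 9: 101110 XOR 101001 = 000111
Remainder (last 5 bits) = 11100. This is the CRC / FCS.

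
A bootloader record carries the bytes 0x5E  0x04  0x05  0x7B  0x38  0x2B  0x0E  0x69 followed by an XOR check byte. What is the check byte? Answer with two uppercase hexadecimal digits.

XOR the bytes together:
  start with 0x5E
  0x5E ⊕ 0x04 = 0x5A
  0x5A ⊕ 0x05 = 0x5F
  0x5F ⊕ 0x7B = 0x24
  0x24 ⊕ 0x38 = 0x1C
  0x1C ⊕ 0x2B = 0x37
  0x37 ⊕ 0x0E = 0x39
  0x39 ⊕ 0x69 = 0x50

50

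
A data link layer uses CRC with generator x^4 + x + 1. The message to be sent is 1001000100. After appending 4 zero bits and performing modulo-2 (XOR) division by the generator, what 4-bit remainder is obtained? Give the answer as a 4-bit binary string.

0110

Append 4 zeros: 10010001000000. Divide by 10011 (XOR where the leading bit is 1):
  pos 0: 10010 XOR 10011 = 00001
  pos 4: 10010 XOR 10011 = 00001
  pos 8: 10000 XOR 10011 = 00011
Remainder (last 4 bits) = 0110. This is the CRC / FCS.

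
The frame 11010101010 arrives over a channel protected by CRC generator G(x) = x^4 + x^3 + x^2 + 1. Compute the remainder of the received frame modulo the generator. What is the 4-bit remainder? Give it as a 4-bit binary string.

0000

Modulo-2 division of 11010101010 by 11101:
  pos 0: 11010 XOR 11101 = 00111
  pos 2: 11110 XOR 11101 = 00011
  pos 5: 11101 XOR 11101 = 00000
Remainder = 0000 (zero — the frame passes the CRC check).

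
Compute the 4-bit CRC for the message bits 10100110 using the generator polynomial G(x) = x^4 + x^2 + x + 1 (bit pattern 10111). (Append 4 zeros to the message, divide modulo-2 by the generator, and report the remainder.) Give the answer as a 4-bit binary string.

Append 4 zeros: 101001100000. Divide by 10111 (XOR where the leading bit is 1):
  pos 0: 10100 XOR 10111 = 00011
  pos 3: 11110 XOR 10111 = 01001
  pos 4: 10010 XOR 10111 = 00101
  pos 6: 10100 XOR 10111 = 00011
Remainder (last 4 bits) = 0110. This is the CRC / FCS.

0110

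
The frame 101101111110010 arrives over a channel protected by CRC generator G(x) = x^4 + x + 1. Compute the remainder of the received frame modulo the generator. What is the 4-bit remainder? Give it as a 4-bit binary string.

Modulo-2 division of 101101111110010 by 10011:
  pos 0: 10110 XOR 10011 = 00101
  pos 2: 10111 XOR 10011 = 00100
  pos 4: 10011 XOR 10011 = 00000
  pos 9: 11001 XOR 10011 = 01010
  pos 10: 10100 XOR 10011 = 00111
Remainder = 0111 (nonzero — an error is detected).

0111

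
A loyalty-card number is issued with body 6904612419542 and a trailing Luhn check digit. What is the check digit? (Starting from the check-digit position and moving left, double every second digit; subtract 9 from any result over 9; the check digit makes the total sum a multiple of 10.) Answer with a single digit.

2

Partial digits right→left: 2 4 5 9 1 4 2 1 6 4 0 9 6
Double every second digit counting from the check-digit position (so the 1st, 3rd, 5th, ... of the partial from the right).
  doubled (with −9 where >9): 4 1 2 4 3 0 3 → sum 17
  kept as-is: 4 9 4 1 4 9 → sum 31
Total = 17 + 31 = 48.
Check digit = (10 − (48 mod 10)) mod 10 = 2.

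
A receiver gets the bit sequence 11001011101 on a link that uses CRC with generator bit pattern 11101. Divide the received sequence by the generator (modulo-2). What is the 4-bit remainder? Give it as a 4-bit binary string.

0010

Modulo-2 division of 11001011101 by 11101:
  pos 0: 11001 XOR 11101 = 00100
  pos 2: 10001 XOR 11101 = 01100
  pos 3: 11001 XOR 11101 = 00100
  pos 5: 10010 XOR 11101 = 01111
  pos 6: 11111 XOR 11101 = 00010
Remainder = 0010 (nonzero — an error is detected).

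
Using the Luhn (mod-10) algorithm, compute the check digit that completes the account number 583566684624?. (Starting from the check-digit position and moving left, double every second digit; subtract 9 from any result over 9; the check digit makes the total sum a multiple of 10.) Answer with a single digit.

5

Partial digits right→left: 4 2 6 4 8 6 6 6 5 3 8 5
Double every second digit counting from the check-digit position (so the 1st, 3rd, 5th, ... of the partial from the right).
  doubled (with −9 where >9): 8 3 7 3 1 7 → sum 29
  kept as-is: 2 4 6 6 3 5 → sum 26
Total = 29 + 26 = 55.
Check digit = (10 − (55 mod 10)) mod 10 = 5.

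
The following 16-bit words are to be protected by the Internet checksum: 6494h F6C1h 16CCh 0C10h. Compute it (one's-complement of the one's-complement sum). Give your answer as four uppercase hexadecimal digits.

81CD

One's-complement addition (fold any carry out of bit 15 back into bit 0):
  0x6494 + 0xF6C1 = 0x15B55 → wrap carry → 0x5B56
  0x5B56 + 0x16CC = 0x07222
  0x7222 + 0x0C10 = 0x07E32
One's-complement sum = 0x7E32.
Checksum = ~0x7E32 & 0xFFFF = 0x81CD.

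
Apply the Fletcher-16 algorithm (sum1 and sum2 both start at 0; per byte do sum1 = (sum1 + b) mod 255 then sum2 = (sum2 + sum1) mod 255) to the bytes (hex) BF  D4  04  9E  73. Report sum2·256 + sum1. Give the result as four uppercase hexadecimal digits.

CEAA

Running sums (mod 255):
  after byte 0 (BF): sum1=191, sum2=191
  after byte 1 (D4): sum1=148, sum2=84
  after byte 2 (04): sum1=152, sum2=236
  after byte 3 (9E): sum1=55, sum2=36
  after byte 4 (73): sum1=170, sum2=206
Checksum = sum2·256 + sum1 = 206·256 + 170 = 52906 = 0xCEAA.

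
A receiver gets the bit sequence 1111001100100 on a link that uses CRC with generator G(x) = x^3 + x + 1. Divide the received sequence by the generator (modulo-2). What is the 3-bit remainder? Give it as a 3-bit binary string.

000

Modulo-2 division of 1111001100100 by 1011:
  pos 0: 1111 XOR 1011 = 0100
  pos 1: 1000 XOR 1011 = 0011
  pos 3: 1101 XOR 1011 = 0110
  pos 4: 1101 XOR 1011 = 0110
  pos 5: 1100 XOR 1011 = 0111
  pos 6: 1110 XOR 1011 = 0101
  pos 7: 1011 XOR 1011 = 0000
Remainder = 000 (zero — the frame passes the CRC check).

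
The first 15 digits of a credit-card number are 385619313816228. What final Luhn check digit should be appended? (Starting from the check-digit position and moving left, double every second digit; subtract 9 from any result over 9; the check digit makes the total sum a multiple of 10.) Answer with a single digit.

Partial digits right→left: 8 2 2 6 1 8 3 1 3 9 1 6 5 8 3
Double every second digit counting from the check-digit position (so the 1st, 3rd, 5th, ... of the partial from the right).
  doubled (with −9 where >9): 7 4 2 6 6 2 1 6 → sum 34
  kept as-is: 2 6 8 1 9 6 8 → sum 40
Total = 34 + 40 = 74.
Check digit = (10 − (74 mod 10)) mod 10 = 6.

6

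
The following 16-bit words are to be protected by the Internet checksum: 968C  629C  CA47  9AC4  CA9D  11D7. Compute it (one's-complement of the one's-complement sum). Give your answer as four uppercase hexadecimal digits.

C555

One's-complement addition (fold any carry out of bit 15 back into bit 0):
  0x968C + 0x629C = 0x0F928
  0xF928 + 0xCA47 = 0x1C36F → wrap carry → 0xC370
  0xC370 + 0x9AC4 = 0x15E34 → wrap carry → 0x5E35
  0x5E35 + 0xCA9D = 0x128D2 → wrap carry → 0x28D3
  0x28D3 + 0x11D7 = 0x03AAA
One's-complement sum = 0x3AAA.
Checksum = ~0x3AAA & 0xFFFF = 0xC555.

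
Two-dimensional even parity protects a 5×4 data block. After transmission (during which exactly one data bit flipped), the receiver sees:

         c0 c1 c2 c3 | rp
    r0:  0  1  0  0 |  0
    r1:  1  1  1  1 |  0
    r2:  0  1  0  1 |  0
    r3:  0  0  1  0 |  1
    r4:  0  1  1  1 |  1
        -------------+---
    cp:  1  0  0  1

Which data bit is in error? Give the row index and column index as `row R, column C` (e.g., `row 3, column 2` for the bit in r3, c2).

row 0, column 2

Recompute each row's even parity and compare to rp:
  r0: data parity 1, sent rp 0 → mismatch
  r1: data parity 0, sent rp 0 → ok
  r2: data parity 0, sent rp 0 → ok
  r3: data parity 1, sent rp 1 → ok
  r4: data parity 1, sent rp 1 → ok
Recompute each column's even parity and compare to cp:
  c0: data parity 1, sent cp 1 → ok
  c1: data parity 0, sent cp 0 → ok
  c2: data parity 1, sent cp 0 → mismatch
  c3: data parity 1, sent cp 1 → ok
Exactly one row (r0) and one column (c2) fail → the flipped bit is at their intersection.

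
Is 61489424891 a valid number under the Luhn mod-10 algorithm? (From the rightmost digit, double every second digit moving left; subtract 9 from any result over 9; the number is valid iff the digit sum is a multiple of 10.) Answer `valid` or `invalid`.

invalid

From the right, keep odd positions and double even positions (subtract 9 from any doubled value over 9):
  doubled (positions 2,4,...): 9 8 8 7 2 → sum 34
  kept (positions 1,3,...): 1 8 2 9 4 6 → sum 30
Total = 64.
64 mod 10 = 4, so the number is invalid.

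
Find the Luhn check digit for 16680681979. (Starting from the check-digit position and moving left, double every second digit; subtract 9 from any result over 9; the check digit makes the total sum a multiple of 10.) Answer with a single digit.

2

Partial digits right→left: 9 7 9 1 8 6 0 8 6 6 1
Double every second digit counting from the check-digit position (so the 1st, 3rd, 5th, ... of the partial from the right).
  doubled (with −9 where >9): 9 9 7 0 3 2 → sum 30
  kept as-is: 7 1 6 8 6 → sum 28
Total = 30 + 28 = 58.
Check digit = (10 − (58 mod 10)) mod 10 = 2.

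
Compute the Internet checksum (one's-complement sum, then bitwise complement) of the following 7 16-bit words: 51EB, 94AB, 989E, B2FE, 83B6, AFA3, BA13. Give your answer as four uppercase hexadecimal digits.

E05D

One's-complement addition (fold any carry out of bit 15 back into bit 0):
  0x51EB + 0x94AB = 0x0E696
  0xE696 + 0x989E = 0x17F34 → wrap carry → 0x7F35
  0x7F35 + 0xB2FE = 0x13233 → wrap carry → 0x3234
  0x3234 + 0x83B6 = 0x0B5EA
  0xB5EA + 0xAFA3 = 0x1658D → wrap carry → 0x658E
  0x658E + 0xBA13 = 0x11FA1 → wrap carry → 0x1FA2
One's-complement sum = 0x1FA2.
Checksum = ~0x1FA2 & 0xFFFF = 0xE05D.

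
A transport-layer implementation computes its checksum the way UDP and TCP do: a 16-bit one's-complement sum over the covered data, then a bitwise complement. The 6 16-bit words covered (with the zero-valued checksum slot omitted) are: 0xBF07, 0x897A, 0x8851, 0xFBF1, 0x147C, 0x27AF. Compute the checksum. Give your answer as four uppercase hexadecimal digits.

F70E

One's-complement addition (fold any carry out of bit 15 back into bit 0):
  0xBF07 + 0x897A = 0x14881 → wrap carry → 0x4882
  0x4882 + 0x8851 = 0x0D0D3
  0xD0D3 + 0xFBF1 = 0x1CCC4 → wrap carry → 0xCCC5
  0xCCC5 + 0x147C = 0x0E141
  0xE141 + 0x27AF = 0x108F0 → wrap carry → 0x08F1
One's-complement sum = 0x08F1.
Checksum = ~0x08F1 & 0xFFFF = 0xF70E.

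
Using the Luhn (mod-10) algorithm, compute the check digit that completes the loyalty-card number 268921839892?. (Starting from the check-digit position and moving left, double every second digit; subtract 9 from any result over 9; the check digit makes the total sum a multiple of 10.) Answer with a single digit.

1

Partial digits right→left: 2 9 8 9 3 8 1 2 9 8 6 2
Double every second digit counting from the check-digit position (so the 1st, 3rd, 5th, ... of the partial from the right).
  doubled (with −9 where >9): 4 7 6 2 9 3 → sum 31
  kept as-is: 9 9 8 2 8 2 → sum 38
Total = 31 + 38 = 69.
Check digit = (10 − (69 mod 10)) mod 10 = 1.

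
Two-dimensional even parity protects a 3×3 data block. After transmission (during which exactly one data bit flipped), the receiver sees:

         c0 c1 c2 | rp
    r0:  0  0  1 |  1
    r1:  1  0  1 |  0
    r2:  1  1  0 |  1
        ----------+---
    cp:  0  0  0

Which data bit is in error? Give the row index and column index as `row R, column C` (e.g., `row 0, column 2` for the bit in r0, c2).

row 2, column 1

Recompute each row's even parity and compare to rp:
  r0: data parity 1, sent rp 1 → ok
  r1: data parity 0, sent rp 0 → ok
  r2: data parity 0, sent rp 1 → mismatch
Recompute each column's even parity and compare to cp:
  c0: data parity 0, sent cp 0 → ok
  c1: data parity 1, sent cp 0 → mismatch
  c2: data parity 0, sent cp 0 → ok
Exactly one row (r2) and one column (c1) fail → the flipped bit is at their intersection.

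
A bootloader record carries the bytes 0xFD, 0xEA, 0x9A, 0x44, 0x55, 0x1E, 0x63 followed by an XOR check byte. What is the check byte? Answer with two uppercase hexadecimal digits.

E1

XOR the bytes together:
  start with 0xFD
  0xFD ⊕ 0xEA = 0x17
  0x17 ⊕ 0x9A = 0x8D
  0x8D ⊕ 0x44 = 0xC9
  0xC9 ⊕ 0x55 = 0x9C
  0x9C ⊕ 0x1E = 0x82
  0x82 ⊕ 0x63 = 0xE1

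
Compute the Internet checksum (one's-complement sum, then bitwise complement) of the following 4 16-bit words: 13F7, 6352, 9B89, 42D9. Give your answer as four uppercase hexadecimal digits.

One's-complement addition (fold any carry out of bit 15 back into bit 0):
  0x13F7 + 0x6352 = 0x07749
  0x7749 + 0x9B89 = 0x112D2 → wrap carry → 0x12D3
  0x12D3 + 0x42D9 = 0x055AC
One's-complement sum = 0x55AC.
Checksum = ~0x55AC & 0xFFFF = 0xAA53.

AA53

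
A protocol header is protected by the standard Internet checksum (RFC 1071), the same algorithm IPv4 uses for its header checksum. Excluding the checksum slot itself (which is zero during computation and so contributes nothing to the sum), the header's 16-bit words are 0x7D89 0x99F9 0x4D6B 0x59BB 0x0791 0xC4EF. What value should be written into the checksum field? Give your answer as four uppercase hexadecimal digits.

74D5

One's-complement addition (fold any carry out of bit 15 back into bit 0):
  0x7D89 + 0x99F9 = 0x11782 → wrap carry → 0x1783
  0x1783 + 0x4D6B = 0x064EE
  0x64EE + 0x59BB = 0x0BEA9
  0xBEA9 + 0x0791 = 0x0C63A
  0xC63A + 0xC4EF = 0x18B29 → wrap carry → 0x8B2A
One's-complement sum = 0x8B2A.
Checksum = ~0x8B2A & 0xFFFF = 0x74D5.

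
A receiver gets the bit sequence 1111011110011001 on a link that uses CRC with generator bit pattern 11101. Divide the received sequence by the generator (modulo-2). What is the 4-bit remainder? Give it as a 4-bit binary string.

Modulo-2 division of 1111011110011001 by 11101:
  pos 0: 11110 XOR 11101 = 00011
  pos 3: 11111 XOR 11101 = 00010
  pos 6: 10100 XOR 11101 = 01001
  pos 7: 10011 XOR 11101 = 01110
  pos 8: 11101 XOR 11101 = 00000
Remainder = 0001 (nonzero — an error is detected).

0001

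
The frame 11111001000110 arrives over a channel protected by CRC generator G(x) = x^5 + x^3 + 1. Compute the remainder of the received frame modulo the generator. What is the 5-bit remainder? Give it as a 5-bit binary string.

Modulo-2 division of 11111001000110 by 101001:
  pos 0: 111110 XOR 101001 = 010111
  pos 1: 101110 XOR 101001 = 000111
  pos 4: 111100 XOR 101001 = 010101
  pos 5: 101010 XOR 101001 = 000011
Remainder = 11110 (nonzero — an error is detected).

11110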